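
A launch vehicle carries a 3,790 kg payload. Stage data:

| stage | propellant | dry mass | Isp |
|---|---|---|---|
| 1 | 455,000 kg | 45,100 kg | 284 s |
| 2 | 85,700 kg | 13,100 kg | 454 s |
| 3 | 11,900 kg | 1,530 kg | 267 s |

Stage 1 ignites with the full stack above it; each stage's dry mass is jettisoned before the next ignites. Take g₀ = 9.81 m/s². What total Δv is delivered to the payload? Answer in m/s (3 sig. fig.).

Δv ≈ 12800 m/s

Ignition mass of stage 1 = 455,000+45,100 + 85,700+13,100 + 11,900+1,530 + 3,790 = 616,120 kg.
Stage 1: m₀ = 616,120 kg, m_f = 616,120 − 455,000 = 161,120 kg; Δv = 284×9.81×ln(3.824) = 2786.0×1.3413 ≈ 3737 m/s.
Stage 2: m₀ = 116,020 kg, m_f = 116,020 − 85,700 = 30,320 kg; Δv = 454×9.81×ln(3.827) = 4453.7×1.3420 ≈ 5977 m/s.
Stage 3: m₀ = 17,220 kg, m_f = 17,220 − 11,900 = 5,320 kg; Δv = 267×9.81×ln(3.237) = 2619.3×1.1746 ≈ 3077 m/s.
Total Δv = 3737 + 5977 + 3077 = 12791 m/s.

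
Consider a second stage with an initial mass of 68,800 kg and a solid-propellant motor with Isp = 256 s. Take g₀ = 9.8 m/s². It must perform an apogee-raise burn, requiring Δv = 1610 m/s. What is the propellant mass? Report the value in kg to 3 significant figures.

propellant mass ≈ 32600 kg

v_e = Isp · g₀ = 256 × 9.8 = 2508.8 m/s.
m₀/m_f = exp(Δv / v_e) = exp(1610 / 2508.8) = exp(0.6417) = 1.8998.
m_f = 68,800 / 1.8998 = 36,214.3 kg, so propellant = m₀ − m_f = 68,800 − 36,214.3 = 32,585.7 kg.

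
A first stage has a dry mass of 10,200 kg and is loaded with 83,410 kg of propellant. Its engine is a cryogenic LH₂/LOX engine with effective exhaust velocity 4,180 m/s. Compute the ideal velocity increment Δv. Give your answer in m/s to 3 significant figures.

m₀ = m_dry + m_prop = 10,200 + 83,410 = 93,610 kg.
Δv = v_e · ln(m₀/m_f) = 4180.0 × ln(9.177) = 4180.0 × 2.2167 ≈ 9266.0 m/s.

Δv ≈ 9270 m/s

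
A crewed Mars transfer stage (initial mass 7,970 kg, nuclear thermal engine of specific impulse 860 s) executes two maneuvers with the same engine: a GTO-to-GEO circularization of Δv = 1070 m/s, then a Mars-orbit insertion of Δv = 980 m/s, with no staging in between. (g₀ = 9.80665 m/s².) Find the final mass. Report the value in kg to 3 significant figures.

v_e = Isp · g₀ = 860 × 9.80665 = 8433.7 m/s.
After the first burn: m = 7970 × exp(−1070/8433.7) = 7970 × 0.88085 = 7,020.37 kg.
After the second burn: m = 7,020.37 × exp(−980/8433.7) = 7,020.37 × 0.89030 = 6,250.24 kg.

final mass ≈ 6250 kg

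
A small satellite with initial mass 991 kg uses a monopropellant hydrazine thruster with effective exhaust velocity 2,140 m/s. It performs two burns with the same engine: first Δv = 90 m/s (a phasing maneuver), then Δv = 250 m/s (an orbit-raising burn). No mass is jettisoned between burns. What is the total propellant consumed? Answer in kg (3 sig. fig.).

total propellant consumed ≈ 146 kg

After the first burn: m = 991 × exp(−90/2140.0) = 991 × 0.95882 = 950.191 kg.
After the second burn: m = 950.191 × exp(−250/2140.0) = 950.191 × 0.88974 = 845.423 kg.
Total propellant = m₀ − m_final = 991 − 845.423 = 145.577 kg.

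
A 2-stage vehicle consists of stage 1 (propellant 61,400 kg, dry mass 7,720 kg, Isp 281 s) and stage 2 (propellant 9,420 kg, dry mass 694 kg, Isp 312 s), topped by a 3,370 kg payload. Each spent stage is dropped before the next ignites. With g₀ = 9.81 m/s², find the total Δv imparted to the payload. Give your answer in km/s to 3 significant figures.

Δv ≈ 7.42 km/s

Ignition mass of stage 1 = 61,400+7,720 + 9,420+694 + 3,370 = 82,604 kg.
Stage 1: m₀ = 82,604 kg, m_f = 82,604 − 61,400 = 21,204 kg; Δv = 281×9.81×ln(3.896) = 2756.6×1.3599 ≈ 3749 m/s.
Stage 2: m₀ = 13,484 kg, m_f = 13,484 − 9,420 = 4,064 kg; Δv = 312×9.81×ln(3.318) = 3060.7×1.1993 ≈ 3671 m/s.
Total Δv = 3749 + 3671 = 7420 m/s.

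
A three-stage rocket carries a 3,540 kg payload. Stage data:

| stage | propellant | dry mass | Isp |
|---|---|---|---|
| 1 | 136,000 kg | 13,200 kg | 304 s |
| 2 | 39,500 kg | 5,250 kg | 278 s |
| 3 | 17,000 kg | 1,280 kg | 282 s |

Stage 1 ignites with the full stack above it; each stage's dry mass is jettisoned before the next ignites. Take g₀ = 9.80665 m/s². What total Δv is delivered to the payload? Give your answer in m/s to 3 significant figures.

Ignition mass of stage 1 = 136,000+13,200 + 39,500+5,250 + 17,000+1,280 + 3,540 = 215,770 kg.
Stage 1: m₀ = 215,770 kg, m_f = 215,770 − 136,000 = 79,770 kg; Δv = 304×9.80665×ln(2.705) = 2981.2×0.9951 ≈ 2967 m/s.
Stage 2: m₀ = 66,570 kg, m_f = 66,570 − 39,500 = 27,070 kg; Δv = 278×9.80665×ln(2.459) = 2726.2×0.8998 ≈ 2453 m/s.
Stage 3: m₀ = 21,820 kg, m_f = 21,820 − 17,000 = 4,820 kg; Δv = 282×9.80665×ln(4.527) = 2765.5×1.5101 ≈ 4176 m/s.
Total Δv = 2967 + 2453 + 4176 = 9596 m/s.

Δv ≈ 9600 m/s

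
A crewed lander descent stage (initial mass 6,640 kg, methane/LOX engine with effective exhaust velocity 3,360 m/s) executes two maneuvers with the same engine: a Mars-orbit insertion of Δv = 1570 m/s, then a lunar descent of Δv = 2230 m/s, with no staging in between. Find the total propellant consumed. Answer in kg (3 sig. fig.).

total propellant consumed ≈ 4500 kg

After the first burn: m = 6640 × exp(−1570/3360.0) = 6640 × 0.62672 = 4,161.42 kg.
After the second burn: m = 4,161.42 × exp(−2230/3360.0) = 4,161.42 × 0.51495 = 2,142.92 kg.
Total propellant = m₀ − m_final = 6640 − 2,142.92 = 4,497.08 kg.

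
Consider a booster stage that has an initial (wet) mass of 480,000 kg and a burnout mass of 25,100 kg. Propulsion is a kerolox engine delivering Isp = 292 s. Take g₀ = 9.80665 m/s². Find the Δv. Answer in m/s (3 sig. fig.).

v_e = Isp · g₀ = 292 × 9.80665 = 2863.5 m/s.
Δv = v_e · ln(m₀/m_f) = 2863.5 × ln(19.12) = 2863.5 × 2.9509 ≈ 8450.1 m/s.

Δv ≈ 8450 m/s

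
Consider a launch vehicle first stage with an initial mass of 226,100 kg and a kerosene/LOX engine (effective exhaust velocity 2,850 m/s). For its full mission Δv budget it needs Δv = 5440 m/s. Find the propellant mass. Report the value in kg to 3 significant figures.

propellant mass ≈ 193000 kg

m₀/m_f = exp(Δv / v_e) = exp(5440 / 2850.0) = exp(1.9088) = 6.7448.
m_f = 226,100 / 6.7448 = 33,522.1 kg, so propellant = m₀ − m_f = 226,100 − 33,522.1 = 192,577.9 kg.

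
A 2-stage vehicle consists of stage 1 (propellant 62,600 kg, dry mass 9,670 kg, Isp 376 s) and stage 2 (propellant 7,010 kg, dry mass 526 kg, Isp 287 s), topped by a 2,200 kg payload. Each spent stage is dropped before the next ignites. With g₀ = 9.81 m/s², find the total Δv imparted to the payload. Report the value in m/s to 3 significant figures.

Ignition mass of stage 1 = 62,600+9,670 + 7,010+526 + 2,200 = 82,006 kg.
Stage 1: m₀ = 82,006 kg, m_f = 82,006 − 62,600 = 19,406 kg; Δv = 376×9.81×ln(4.226) = 3688.6×1.4412 ≈ 5316 m/s.
Stage 2: m₀ = 9,736 kg, m_f = 9,736 − 7,010 = 2,726 kg; Δv = 287×9.81×ln(3.572) = 2815.5×1.2730 ≈ 3584 m/s.
Total Δv = 5316 + 3584 = 8900 m/s.

Δv ≈ 8900 m/s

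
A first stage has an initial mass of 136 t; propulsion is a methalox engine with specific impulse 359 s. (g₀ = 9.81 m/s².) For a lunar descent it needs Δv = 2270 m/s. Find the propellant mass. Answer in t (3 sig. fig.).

v_e = Isp · g₀ = 359 × 9.81 = 3521.8 m/s.
m₀/m_f = exp(Δv / v_e) = exp(2270 / 3521.8) = exp(0.6446) = 1.9051.
m_f = 136 / 1.9051 = 71.3873 t, so propellant = m₀ − m_f = 136 − 71.3873 = 64.6127 t.

propellant mass ≈ 64.6 t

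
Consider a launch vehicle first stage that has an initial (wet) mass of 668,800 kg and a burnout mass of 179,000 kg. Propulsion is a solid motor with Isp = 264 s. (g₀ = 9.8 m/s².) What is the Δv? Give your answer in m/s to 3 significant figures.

v_e = Isp · g₀ = 264 × 9.8 = 2587.2 m/s.
Δv = v_e · ln(m₀/m_f) = 2587.2 × ln(3.736) = 2587.2 × 1.3181 ≈ 3410.2 m/s.

Δv ≈ 3410 m/s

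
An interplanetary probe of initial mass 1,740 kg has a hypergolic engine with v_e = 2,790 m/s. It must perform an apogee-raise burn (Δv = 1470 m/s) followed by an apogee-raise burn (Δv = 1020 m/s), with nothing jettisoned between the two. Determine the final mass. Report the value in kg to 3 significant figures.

final mass ≈ 713 kg

After the first burn: m = 1740 × exp(−1470/2790.0) = 1740 × 0.59044 = 1,027.37 kg.
After the second burn: m = 1,027.37 × exp(−1020/2790.0) = 1,027.37 × 0.69379 = 712.779 kg.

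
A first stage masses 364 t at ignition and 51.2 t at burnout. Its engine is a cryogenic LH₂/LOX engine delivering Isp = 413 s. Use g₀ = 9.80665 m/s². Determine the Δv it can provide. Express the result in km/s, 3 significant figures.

Δv ≈ 7.94 km/s

v_e = Isp · g₀ = 413 × 9.80665 = 4050.1 m/s.
Rocket equation: Δv = v_e · ln(m₀/m_f) = 4050.1 × ln(7.109) = 4050.1 × 1.9614 ≈ 7944.0 m/s.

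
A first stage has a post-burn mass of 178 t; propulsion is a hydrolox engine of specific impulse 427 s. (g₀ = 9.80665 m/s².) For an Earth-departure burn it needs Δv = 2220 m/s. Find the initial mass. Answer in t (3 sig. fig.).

initial mass ≈ 302 t

v_e = Isp · g₀ = 427 × 9.80665 = 4187.4 m/s.
Using Δv = v_e ln(m₀/m_f): m₀/m_f = exp(Δv / v_e) = exp(2220 / 4187.4) = exp(0.5302) = 1.6992.
m₀ = m_f × 1.6992 = 178 × 1.6992 = 302.458 t.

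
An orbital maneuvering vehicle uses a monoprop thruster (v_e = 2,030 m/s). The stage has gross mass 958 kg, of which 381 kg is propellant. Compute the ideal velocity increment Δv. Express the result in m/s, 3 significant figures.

m_f = m₀ − m_prop = 958 − 381 = 577 kg.
By the Tsiolkovsky rocket equation, Δv = v_e · ln(m₀/m_f) = 2030.0 × ln(1.66) = 2030.0 × 0.5070 ≈ 1029.2 m/s.

Δv ≈ 1030 m/s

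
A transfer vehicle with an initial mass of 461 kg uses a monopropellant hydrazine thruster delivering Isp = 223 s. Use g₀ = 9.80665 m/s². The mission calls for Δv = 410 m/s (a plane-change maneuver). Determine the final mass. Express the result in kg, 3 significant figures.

v_e = Isp · g₀ = 223 × 9.80665 = 2186.9 m/s.
By the Tsiolkovsky rocket equation, m₀/m_f = exp(Δv / v_e) = exp(410 / 2186.9) = exp(0.1875) = 1.2062.
m_f = m₀ / 1.2062 = 461 / 1.2062 = 382.192 kg.

final mass ≈ 382 kg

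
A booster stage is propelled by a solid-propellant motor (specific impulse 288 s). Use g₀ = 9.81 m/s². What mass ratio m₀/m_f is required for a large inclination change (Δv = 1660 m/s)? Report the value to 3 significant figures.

mass ratio ≈ 1.80

v_e = Isp · g₀ = 288 × 9.81 = 2825.3 m/s.
Using Δv = v_e ln(m₀/m_f): m₀/m_f = exp(Δv / v_e) = exp(1660 / 2825.3) = exp(0.5876) = 1.7996.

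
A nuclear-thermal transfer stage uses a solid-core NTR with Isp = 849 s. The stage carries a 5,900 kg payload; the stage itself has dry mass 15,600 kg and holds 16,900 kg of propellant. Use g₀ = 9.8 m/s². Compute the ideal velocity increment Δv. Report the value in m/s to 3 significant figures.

v_e = Isp · g₀ = 849 × 9.8 = 8320.2 m/s.
m₀ = payload + dry + propellant = 5,900 + 15,600 + 16,900 = 38,400 kg.
m_f = payload + dry = 5,900 + 15,600 = 21,500 kg.
By the Tsiolkovsky rocket equation, Δv = v_e · ln(m₀/m_f) = 8320.2 × ln(1.786) = 8320.2 × 0.5800 ≈ 4825.8 m/s.

Δv ≈ 4830 m/s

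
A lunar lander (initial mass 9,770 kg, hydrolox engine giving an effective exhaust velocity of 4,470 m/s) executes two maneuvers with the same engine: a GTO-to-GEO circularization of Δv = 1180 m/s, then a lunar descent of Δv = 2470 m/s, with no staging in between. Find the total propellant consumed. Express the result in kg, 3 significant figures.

After the first burn: m = 9770 × exp(−1180/4470.0) = 9770 × 0.76799 = 7,503.26 kg.
After the second burn: m = 7,503.26 × exp(−2470/4470.0) = 7,503.26 × 0.57547 = 4,317.9 kg.
Total propellant = m₀ − m_final = 9770 − 4,317.9 = 5,452.1 kg.

total propellant consumed ≈ 5450 kg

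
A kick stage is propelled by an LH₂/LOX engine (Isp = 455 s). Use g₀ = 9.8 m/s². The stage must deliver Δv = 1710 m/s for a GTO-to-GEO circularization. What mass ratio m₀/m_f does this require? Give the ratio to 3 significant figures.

mass ratio ≈ 1.47

v_e = Isp · g₀ = 455 × 9.8 = 4459.0 m/s.
m₀/m_f = exp(Δv / v_e) = exp(1710 / 4459.0) = exp(0.3835) = 1.4674.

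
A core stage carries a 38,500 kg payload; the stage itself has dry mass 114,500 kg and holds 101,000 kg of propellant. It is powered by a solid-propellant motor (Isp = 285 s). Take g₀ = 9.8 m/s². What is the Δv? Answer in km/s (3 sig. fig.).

Δv ≈ 1.42 km/s

v_e = Isp · g₀ = 285 × 9.8 = 2793.0 m/s.
m₀ = payload + dry + propellant = 38,500 + 114,500 + 101,000 = 254,000 kg.
m_f = payload + dry = 38,500 + 114,500 = 153,000 kg.
From the ideal rocket equation, Δv = v_e · ln(m₀/m_f) = 2793.0 × ln(1.66) = 2793.0 × 0.5069 ≈ 1415.8 m/s.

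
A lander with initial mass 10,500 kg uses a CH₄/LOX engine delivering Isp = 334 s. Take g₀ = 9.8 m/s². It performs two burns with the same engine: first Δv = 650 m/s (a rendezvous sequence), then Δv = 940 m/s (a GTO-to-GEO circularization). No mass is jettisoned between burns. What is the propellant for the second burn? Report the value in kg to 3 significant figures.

propellant for the second burn ≈ 2150 kg

v_e = Isp · g₀ = 334 × 9.8 = 3273.2 m/s.
After the first burn: m = 10500 × exp(−650/3273.2) = 10500 × 0.81989 = 8,608.85 kg.
After the second burn: m = 8,608.85 × exp(−940/3273.2) = 8,608.85 × 0.75038 = 6,459.91 kg.
Second-burn propellant = 8,608.85 − 6,459.91 = 2,148.94 kg.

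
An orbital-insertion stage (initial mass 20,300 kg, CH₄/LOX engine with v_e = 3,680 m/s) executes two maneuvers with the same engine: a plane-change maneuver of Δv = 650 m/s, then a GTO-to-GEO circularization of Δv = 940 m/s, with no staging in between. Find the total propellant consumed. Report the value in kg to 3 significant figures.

total propellant consumed ≈ 7120 kg

After the first burn: m = 20300 × exp(−650/3680.0) = 20300 × 0.83809 = 17,013.2 kg.
After the second burn: m = 17,013.2 × exp(−940/3680.0) = 17,013.2 × 0.77458 = 13,178.1 kg.
Total propellant = m₀ − m_final = 20300 − 13,178.1 = 7,121.9 kg.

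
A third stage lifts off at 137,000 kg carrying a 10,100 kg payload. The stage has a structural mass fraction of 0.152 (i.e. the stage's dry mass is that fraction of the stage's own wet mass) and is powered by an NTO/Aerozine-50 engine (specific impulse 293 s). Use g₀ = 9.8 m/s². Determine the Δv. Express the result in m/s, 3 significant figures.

Stage wet mass = m₀ − payload = 137,000 − 10,100 = 126,900 kg.
Stage dry mass = ε × stage wet mass = 0.152 × 126,900 = 19,288.8 kg.
Burnout mass m_f = stage dry + payload = 19,288.8 + 10,100 = 29,388.8 kg.
v_e = Isp · g₀ = 293 × 9.8 = 2871.4 m/s.
Δv = v_e · ln(137,000/29,388.8) = 2871.4 × ln(4.662) = 2871.4 × 1.5394 ≈ 4420 m/s.

Δv ≈ 4420 m/s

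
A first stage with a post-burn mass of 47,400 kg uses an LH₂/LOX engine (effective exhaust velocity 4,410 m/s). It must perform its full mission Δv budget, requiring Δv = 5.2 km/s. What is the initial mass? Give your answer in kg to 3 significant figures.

initial mass ≈ 154000 kg

m₀/m_f = exp(Δv / v_e) = exp(5200 / 4410.0) = exp(1.1791) = 3.2516.
m₀ = m_f × 3.2516 = 47,400 × 3.2516 = 154,126 kg.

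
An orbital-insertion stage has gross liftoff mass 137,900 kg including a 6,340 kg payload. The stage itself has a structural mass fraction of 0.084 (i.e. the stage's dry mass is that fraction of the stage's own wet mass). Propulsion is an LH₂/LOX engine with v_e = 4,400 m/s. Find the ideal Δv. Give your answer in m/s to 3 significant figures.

Stage wet mass = m₀ − payload = 137,900 − 6,340 = 131,560 kg.
Stage dry mass = ε × stage wet mass = 0.084 × 131,560 = 11,051 kg.
Burnout mass m_f = stage dry + payload = 11,051 + 6,340 = 17,391 kg.
By the Tsiolkovsky rocket equation, Δv = v_e · ln(137,900/17,391) = 4400.0 × ln(7.929) = 4400.0 × 2.0706 ≈ 9111 m/s.

Δv ≈ 9110 m/s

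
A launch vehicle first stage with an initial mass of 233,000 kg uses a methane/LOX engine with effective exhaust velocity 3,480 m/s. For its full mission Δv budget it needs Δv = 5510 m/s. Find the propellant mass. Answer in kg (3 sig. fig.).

Rocket equation: m₀/m_f = exp(Δv / v_e) = exp(5510 / 3480.0) = exp(1.5833) = 4.8712.
m_f = 233,000 / 4.8712 = 47,832.2 kg, so propellant = m₀ − m_f = 233,000 − 47,832.2 = 185,167.8 kg.

propellant mass ≈ 185000 kg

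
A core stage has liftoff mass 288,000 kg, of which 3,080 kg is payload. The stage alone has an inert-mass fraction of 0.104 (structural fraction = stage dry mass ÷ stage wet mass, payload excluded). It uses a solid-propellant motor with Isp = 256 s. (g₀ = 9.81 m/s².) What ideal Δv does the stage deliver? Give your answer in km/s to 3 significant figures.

Stage wet mass = m₀ − payload = 288,000 − 3,080 = 284,920 kg.
Stage dry mass = ε × stage wet mass = 0.104 × 284,920 = 29,631.7 kg.
Burnout mass m_f = stage dry + payload = 29,631.7 + 3,080 = 32,711.7 kg.
v_e = Isp · g₀ = 256 × 9.81 = 2511.4 m/s.
Δv = v_e · ln(288,000/32,711.7) = 2511.4 × ln(8.804) = 2511.4 × 2.1752 ≈ 5463 m/s.

Δv ≈ 5.46 km/s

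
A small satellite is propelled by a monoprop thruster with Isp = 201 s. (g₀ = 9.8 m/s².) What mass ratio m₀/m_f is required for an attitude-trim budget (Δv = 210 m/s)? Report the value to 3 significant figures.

mass ratio ≈ 1.11

v_e = Isp · g₀ = 201 × 9.8 = 1969.8 m/s.
m₀/m_f = exp(Δv / v_e) = exp(210 / 1969.8) = exp(0.1066) = 1.1125.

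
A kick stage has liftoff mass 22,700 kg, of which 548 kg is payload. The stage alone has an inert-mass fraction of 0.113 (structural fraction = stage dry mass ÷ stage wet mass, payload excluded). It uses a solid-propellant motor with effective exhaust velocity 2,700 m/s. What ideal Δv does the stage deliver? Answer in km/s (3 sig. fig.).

Δv ≈ 5.42 km/s

Stage wet mass = m₀ − payload = 22,700 − 548 = 22,152 kg.
Stage dry mass = ε × stage wet mass = 0.113 × 22,152 = 2,503.18 kg.
Burnout mass m_f = stage dry + payload = 2,503.18 + 548 = 3,051.18 kg.
From the ideal rocket equation, Δv = v_e · ln(22,700/3,051.18) = 2700.0 × ln(7.44) = 2700.0 × 2.0068 ≈ 5418 m/s.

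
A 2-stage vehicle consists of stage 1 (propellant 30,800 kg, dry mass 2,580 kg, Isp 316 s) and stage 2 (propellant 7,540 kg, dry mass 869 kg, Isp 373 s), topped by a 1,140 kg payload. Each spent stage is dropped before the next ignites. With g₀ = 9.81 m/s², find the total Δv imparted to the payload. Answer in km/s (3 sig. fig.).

Δv ≈ 9.62 km/s

Ignition mass of stage 1 = 30,800+2,580 + 7,540+869 + 1,140 = 42,929 kg.
Stage 1: m₀ = 42,929 kg, m_f = 42,929 − 30,800 = 12,129 kg; Δv = 316×9.81×ln(3.539) = 3100.0×1.2639 ≈ 3918 m/s.
Stage 2: m₀ = 9,549 kg, m_f = 9,549 − 7,540 = 2,009 kg; Δv = 373×9.81×ln(4.753) = 3659.1×1.5588 ≈ 5704 m/s.
Total Δv = 3918 + 5704 = 9622 m/s.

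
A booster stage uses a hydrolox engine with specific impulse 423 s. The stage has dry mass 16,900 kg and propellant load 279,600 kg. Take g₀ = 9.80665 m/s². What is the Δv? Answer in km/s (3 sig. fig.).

Δv ≈ 11.9 km/s

v_e = Isp · g₀ = 423 × 9.80665 = 4148.2 m/s.
m₀ = m_dry + m_prop = 16,900 + 279,600 = 296,500 kg.
Δv = v_e · ln(m₀/m_f) = 4148.2 × ln(17.54) = 4148.2 × 2.8647 ≈ 11883.5 m/s.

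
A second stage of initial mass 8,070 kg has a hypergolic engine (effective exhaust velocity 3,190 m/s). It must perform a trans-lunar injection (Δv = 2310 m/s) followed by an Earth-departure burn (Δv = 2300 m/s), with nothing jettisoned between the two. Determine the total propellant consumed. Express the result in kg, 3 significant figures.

After the first burn: m = 8070 × exp(−2310/3190.0) = 8070 × 0.48474 = 3,911.85 kg.
After the second burn: m = 3,911.85 × exp(−2300/3190.0) = 3,911.85 × 0.48626 = 1,902.18 kg.
Total propellant = m₀ − m_final = 8070 − 1,902.18 = 6,167.82 kg.

total propellant consumed ≈ 6170 kg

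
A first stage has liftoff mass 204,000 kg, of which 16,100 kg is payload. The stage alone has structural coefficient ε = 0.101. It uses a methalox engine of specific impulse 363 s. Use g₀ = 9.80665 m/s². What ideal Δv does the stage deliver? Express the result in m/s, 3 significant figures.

Δv ≈ 6270 m/s

Stage wet mass = m₀ − payload = 204,000 − 16,100 = 187,900 kg.
Stage dry mass = ε × stage wet mass = 0.101 × 187,900 = 18,977.9 kg.
Burnout mass m_f = stage dry + payload = 18,977.9 + 16,100 = 35,077.9 kg.
v_e = Isp · g₀ = 363 × 9.80665 = 3559.8 m/s.
By the Tsiolkovsky rocket equation, Δv = v_e · ln(204,000/35,077.9) = 3559.8 × ln(5.816) = 3559.8 × 1.7605 ≈ 6267 m/s.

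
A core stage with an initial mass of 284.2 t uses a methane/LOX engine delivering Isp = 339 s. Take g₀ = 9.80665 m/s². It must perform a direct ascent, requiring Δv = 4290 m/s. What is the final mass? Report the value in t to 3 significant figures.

v_e = Isp · g₀ = 339 × 9.80665 = 3324.5 m/s.
By the Tsiolkovsky rocket equation, m₀/m_f = exp(Δv / v_e) = exp(4290 / 3324.5) = exp(1.2904) = 3.6344.
m_f = m₀ / 3.6344 = 284.2 / 3.6344 = 78.1972 t.

final mass ≈ 78.2 t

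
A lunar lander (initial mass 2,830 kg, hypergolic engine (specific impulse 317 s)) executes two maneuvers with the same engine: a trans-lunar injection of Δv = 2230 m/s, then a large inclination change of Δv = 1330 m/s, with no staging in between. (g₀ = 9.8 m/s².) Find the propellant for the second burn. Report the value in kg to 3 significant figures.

propellant for the second burn ≈ 481 kg

v_e = Isp · g₀ = 317 × 9.8 = 3106.6 m/s.
After the first burn: m = 2830 × exp(−2230/3106.6) = 2830 × 0.48781 = 1,380.5 kg.
After the second burn: m = 1,380.5 × exp(−1330/3106.6) = 1,380.5 × 0.65173 = 899.713 kg.
Second-burn propellant = 1,380.5 − 899.713 = 480.787 kg.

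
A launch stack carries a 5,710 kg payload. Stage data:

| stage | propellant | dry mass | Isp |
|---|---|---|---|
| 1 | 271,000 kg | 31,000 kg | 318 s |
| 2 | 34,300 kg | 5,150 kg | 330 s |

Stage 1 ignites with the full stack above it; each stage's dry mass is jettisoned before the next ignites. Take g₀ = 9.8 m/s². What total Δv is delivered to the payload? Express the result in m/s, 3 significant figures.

Ignition mass of stage 1 = 271,000+31,000 + 34,300+5,150 + 5,710 = 347,160 kg.
Stage 1: m₀ = 347,160 kg, m_f = 347,160 − 271,000 = 76,160 kg; Δv = 318×9.8×ln(4.558) = 3116.4×1.5169 ≈ 4727 m/s.
Stage 2: m₀ = 45,160 kg, m_f = 45,160 − 34,300 = 10,860 kg; Δv = 330×9.8×ln(4.158) = 3234.0×1.4251 ≈ 4609 m/s.
Total Δv = 4727 + 4609 = 9336 m/s.

Δv ≈ 9340 m/s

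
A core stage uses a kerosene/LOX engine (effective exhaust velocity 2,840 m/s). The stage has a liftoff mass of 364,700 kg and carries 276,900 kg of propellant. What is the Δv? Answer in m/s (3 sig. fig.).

m_f = m₀ − m_prop = 364,700 − 276,900 = 87,800 kg.
Using Δv = v_e ln(m₀/m_f): Δv = v_e · ln(m₀/m_f) = 2840.0 × ln(4.154) = 2840.0 × 1.4240 ≈ 4044.2 m/s.

Δv ≈ 4040 m/s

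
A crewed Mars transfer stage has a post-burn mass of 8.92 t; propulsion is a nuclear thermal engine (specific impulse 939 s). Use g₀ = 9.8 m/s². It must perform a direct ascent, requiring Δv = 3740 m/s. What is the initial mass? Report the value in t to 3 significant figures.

initial mass ≈ 13.4 t

v_e = Isp · g₀ = 939 × 9.8 = 9202.2 m/s.
Rocket equation: m₀/m_f = exp(Δv / v_e) = exp(3740 / 9202.2) = exp(0.4064) = 1.5014.
m₀ = m_f × 1.5014 = 8.92 × 1.5014 = 13.3925 t.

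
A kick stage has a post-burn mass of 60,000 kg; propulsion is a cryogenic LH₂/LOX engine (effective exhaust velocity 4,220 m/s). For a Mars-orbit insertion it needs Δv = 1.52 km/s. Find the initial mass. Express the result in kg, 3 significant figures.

initial mass ≈ 86000 kg

m₀/m_f = exp(Δv / v_e) = exp(1520 / 4220.0) = exp(0.3602) = 1.4336.
m₀ = m_f × 1.4336 = 60,000 × 1.4336 = 86,016 kg.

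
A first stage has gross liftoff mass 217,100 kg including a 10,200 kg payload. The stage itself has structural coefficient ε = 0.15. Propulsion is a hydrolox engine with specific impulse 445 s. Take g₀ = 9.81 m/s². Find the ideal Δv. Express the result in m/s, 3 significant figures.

Δv ≈ 7250 m/s

Stage wet mass = m₀ − payload = 217,100 − 10,200 = 206,900 kg.
Stage dry mass = ε × stage wet mass = 0.15 × 206,900 = 31,035 kg.
Burnout mass m_f = stage dry + payload = 31,035 + 10,200 = 41,235 kg.
v_e = Isp · g₀ = 445 × 9.81 = 4365.4 m/s.
Δv = v_e · ln(217,100/41,235) = 4365.4 × ln(5.265) = 4365.4 × 1.6611 ≈ 7251 m/s.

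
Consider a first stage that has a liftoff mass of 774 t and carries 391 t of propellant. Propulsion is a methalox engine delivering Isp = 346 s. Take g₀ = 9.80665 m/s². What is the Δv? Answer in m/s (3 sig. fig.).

Δv ≈ 2390 m/s

v_e = Isp · g₀ = 346 × 9.80665 = 3393.1 m/s.
m_f = m₀ − m_prop = 774 − 391 = 383 t.
Rocket equation: Δv = v_e · ln(m₀/m_f) = 3393.1 × ln(2.021) = 3393.1 × 0.7035 ≈ 2387.2 m/s.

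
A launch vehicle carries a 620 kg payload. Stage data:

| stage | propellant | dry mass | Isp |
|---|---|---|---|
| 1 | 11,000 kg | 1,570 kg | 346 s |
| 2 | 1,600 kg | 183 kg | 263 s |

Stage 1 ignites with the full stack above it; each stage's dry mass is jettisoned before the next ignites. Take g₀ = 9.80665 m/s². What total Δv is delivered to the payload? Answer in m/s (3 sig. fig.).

Δv ≈ 7330 m/s

Ignition mass of stage 1 = 11,000+1,570 + 1,600+183 + 620 = 14,973 kg.
Stage 1: m₀ = 14,973 kg, m_f = 14,973 − 11,000 = 3,973 kg; Δv = 346×9.80665×ln(3.769) = 3393.1×1.3267 ≈ 4502 m/s.
Stage 2: m₀ = 2,403 kg, m_f = 2,403 − 1,600 = 803 kg; Δv = 263×9.80665×ln(2.993) = 2579.1×1.0961 ≈ 2827 m/s.
Total Δv = 4502 + 2827 = 7329 m/s.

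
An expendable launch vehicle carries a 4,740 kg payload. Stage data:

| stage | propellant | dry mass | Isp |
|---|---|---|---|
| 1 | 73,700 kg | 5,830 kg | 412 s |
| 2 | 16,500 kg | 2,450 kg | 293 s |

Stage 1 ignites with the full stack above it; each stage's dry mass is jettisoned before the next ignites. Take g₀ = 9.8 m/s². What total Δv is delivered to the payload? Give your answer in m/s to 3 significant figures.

Δv ≈ 8480 m/s

Ignition mass of stage 1 = 73,700+5,830 + 16,500+2,450 + 4,740 = 103,220 kg.
Stage 1: m₀ = 103,220 kg, m_f = 103,220 − 73,700 = 29,520 kg; Δv = 412×9.8×ln(3.497) = 4037.6×1.2518 ≈ 5054 m/s.
Stage 2: m₀ = 23,690 kg, m_f = 23,690 − 16,500 = 7,190 kg; Δv = 293×9.8×ln(3.295) = 2871.4×1.1924 ≈ 3424 m/s.
Total Δv = 5054 + 3424 = 8478 m/s.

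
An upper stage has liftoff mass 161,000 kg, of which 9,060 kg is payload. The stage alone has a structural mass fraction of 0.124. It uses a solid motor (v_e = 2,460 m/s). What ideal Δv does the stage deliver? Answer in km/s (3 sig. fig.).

Δv ≈ 4.31 km/s

Stage wet mass = m₀ − payload = 161,000 − 9,060 = 151,940 kg.
Stage dry mass = ε × stage wet mass = 0.124 × 151,940 = 18,840.6 kg.
Burnout mass m_f = stage dry + payload = 18,840.6 + 9,060 = 27,900.6 kg.
Using Δv = v_e ln(m₀/m_f): Δv = v_e · ln(161,000/27,900.6) = 2460.0 × ln(5.77) = 2460.0 × 1.7528 ≈ 4312 m/s.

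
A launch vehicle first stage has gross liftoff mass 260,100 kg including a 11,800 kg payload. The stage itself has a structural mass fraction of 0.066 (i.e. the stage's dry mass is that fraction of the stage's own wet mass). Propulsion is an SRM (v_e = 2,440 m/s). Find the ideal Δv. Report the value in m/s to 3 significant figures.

Stage wet mass = m₀ − payload = 260,100 − 11,800 = 248,300 kg.
Stage dry mass = ε × stage wet mass = 0.066 × 248,300 = 16,387.8 kg.
Burnout mass m_f = stage dry + payload = 16,387.8 + 11,800 = 28,187.8 kg.
By the Tsiolkovsky rocket equation, Δv = v_e · ln(260,100/28,187.8) = 2440.0 × ln(9.227) = 2440.0 × 2.2222 ≈ 5422 m/s.

Δv ≈ 5420 m/s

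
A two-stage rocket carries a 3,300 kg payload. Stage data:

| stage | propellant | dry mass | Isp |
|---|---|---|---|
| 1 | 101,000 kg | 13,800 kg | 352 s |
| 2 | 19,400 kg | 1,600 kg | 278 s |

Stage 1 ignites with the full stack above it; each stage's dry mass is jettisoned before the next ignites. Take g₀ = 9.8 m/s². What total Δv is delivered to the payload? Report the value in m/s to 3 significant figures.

Ignition mass of stage 1 = 101,000+13,800 + 19,400+1,600 + 3,300 = 139,100 kg.
Stage 1: m₀ = 139,100 kg, m_f = 139,100 − 101,000 = 38,100 kg; Δv = 352×9.8×ln(3.651) = 3449.6×1.2950 ≈ 4467 m/s.
Stage 2: m₀ = 24,300 kg, m_f = 24,300 − 19,400 = 4,900 kg; Δv = 278×9.8×ln(4.959) = 2724.4×1.6012 ≈ 4362 m/s.
Total Δv = 4467 + 4362 = 8829 m/s.

Δv ≈ 8830 m/s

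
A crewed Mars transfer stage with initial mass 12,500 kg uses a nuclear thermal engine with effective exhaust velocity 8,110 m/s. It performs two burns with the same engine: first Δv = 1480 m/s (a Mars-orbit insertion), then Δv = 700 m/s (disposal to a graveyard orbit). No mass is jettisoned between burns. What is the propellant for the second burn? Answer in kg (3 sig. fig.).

propellant for the second burn ≈ 861 kg

After the first burn: m = 12500 × exp(−1480/8110.0) = 12500 × 0.83319 = 10,414.9 kg.
After the second burn: m = 10,414.9 × exp(−700/8110.0) = 10,414.9 × 0.91731 = 9,553.69 kg.
Second-burn propellant = 10,414.9 − 9,553.69 = 861.21 kg.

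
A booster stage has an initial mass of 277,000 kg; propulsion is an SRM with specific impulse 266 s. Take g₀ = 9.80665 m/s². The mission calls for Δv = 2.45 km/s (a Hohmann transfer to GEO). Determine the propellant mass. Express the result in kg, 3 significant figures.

propellant mass ≈ 169000 kg

v_e = Isp · g₀ = 266 × 9.80665 = 2608.6 m/s.
Using Δv = v_e ln(m₀/m_f): m₀/m_f = exp(Δv / v_e) = exp(2450 / 2608.6) = exp(0.9392) = 2.5580.
m_f = 277,000 / 2.5580 = 108,288 kg, so propellant = m₀ − m_f = 277,000 − 108,288 = 168,712 kg.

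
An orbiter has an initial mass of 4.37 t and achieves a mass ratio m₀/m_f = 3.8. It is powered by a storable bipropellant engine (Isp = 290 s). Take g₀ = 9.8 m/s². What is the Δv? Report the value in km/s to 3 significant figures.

Δv ≈ 3.79 km/s

v_e = Isp · g₀ = 290 × 9.8 = 2842.0 m/s.
Using Δv = v_e ln(m₀/m_f): Δv = v_e · ln(3.8) = 2842.0 × 1.3350 ≈ 3794.1 m/s.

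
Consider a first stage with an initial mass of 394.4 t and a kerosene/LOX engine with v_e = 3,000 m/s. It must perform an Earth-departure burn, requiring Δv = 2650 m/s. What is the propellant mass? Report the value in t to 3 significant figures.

propellant mass ≈ 231 t

By the Tsiolkovsky rocket equation, m₀/m_f = exp(Δv / v_e) = exp(2650 / 3000.0) = exp(0.8833) = 2.4189.
m_f = 394.4 / 2.4189 = 163.049 t, so propellant = m₀ − m_f = 394.4 − 163.049 = 231.351 t.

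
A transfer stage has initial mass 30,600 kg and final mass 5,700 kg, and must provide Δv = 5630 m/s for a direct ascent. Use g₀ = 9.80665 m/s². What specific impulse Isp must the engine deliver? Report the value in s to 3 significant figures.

Isp ≈ 342 s

ln(m₀/m_f) = ln(30600/5700) = ln(5.368) = 1.6805.
v_e = Δv / ln(m₀/m_f) = 5630 / 1.6805 = 3350.1 m/s.
Isp = v_e / g₀ = 3350.1 / 9.80665 = 341.6 s.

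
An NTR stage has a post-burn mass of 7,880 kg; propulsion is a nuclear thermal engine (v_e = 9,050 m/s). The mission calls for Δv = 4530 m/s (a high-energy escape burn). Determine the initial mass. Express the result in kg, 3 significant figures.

m₀/m_f = exp(Δv / v_e) = exp(4530 / 9050.0) = exp(0.5006) = 1.6496.
m₀ = m_f × 1.6496 = 7,880 × 1.6496 = 12,998.8 kg.

initial mass ≈ 13000 kg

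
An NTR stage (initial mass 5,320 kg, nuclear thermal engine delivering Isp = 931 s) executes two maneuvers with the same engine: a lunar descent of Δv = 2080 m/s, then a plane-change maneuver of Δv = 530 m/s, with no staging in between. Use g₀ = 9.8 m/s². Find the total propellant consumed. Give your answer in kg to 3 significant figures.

total propellant consumed ≈ 1320 kg

v_e = Isp · g₀ = 931 × 9.8 = 9123.8 m/s.
After the first burn: m = 5320 × exp(−2080/9123.8) = 5320 × 0.79614 = 4,235.46 kg.
After the second burn: m = 4,235.46 × exp(−530/9123.8) = 4,235.46 × 0.94357 = 3,996.45 kg.
Total propellant = m₀ − m_final = 5320 − 3,996.45 = 1,323.55 kg.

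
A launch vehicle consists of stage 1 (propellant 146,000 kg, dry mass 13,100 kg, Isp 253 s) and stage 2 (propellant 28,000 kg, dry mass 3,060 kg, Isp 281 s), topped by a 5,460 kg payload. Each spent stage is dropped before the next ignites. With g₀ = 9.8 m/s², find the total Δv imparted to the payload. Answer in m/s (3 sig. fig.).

Δv ≈ 7410 m/s

Ignition mass of stage 1 = 146,000+13,100 + 28,000+3,060 + 5,460 = 195,620 kg.
Stage 1: m₀ = 195,620 kg, m_f = 195,620 − 146,000 = 49,620 kg; Δv = 253×9.8×ln(3.942) = 2479.4×1.3718 ≈ 3401 m/s.
Stage 2: m₀ = 36,520 kg, m_f = 36,520 − 28,000 = 8,520 kg; Δv = 281×9.8×ln(4.286) = 2753.8×1.4554 ≈ 4008 m/s.
Total Δv = 3401 + 4008 = 7409 m/s.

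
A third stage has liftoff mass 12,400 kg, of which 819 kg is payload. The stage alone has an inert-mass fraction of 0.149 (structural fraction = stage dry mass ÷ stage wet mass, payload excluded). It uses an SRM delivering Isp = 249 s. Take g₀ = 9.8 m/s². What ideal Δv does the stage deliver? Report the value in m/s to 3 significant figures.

Δv ≈ 3860 m/s

Stage wet mass = m₀ − payload = 12,400 − 819 = 11,581 kg.
Stage dry mass = ε × stage wet mass = 0.149 × 11,581 = 1,725.57 kg.
Burnout mass m_f = stage dry + payload = 1,725.57 + 819 = 2,544.57 kg.
v_e = Isp · g₀ = 249 × 9.8 = 2440.2 m/s.
Δv = v_e · ln(12,400/2,544.57) = 2440.2 × ln(4.873) = 2440.2 × 1.5837 ≈ 3865 m/s.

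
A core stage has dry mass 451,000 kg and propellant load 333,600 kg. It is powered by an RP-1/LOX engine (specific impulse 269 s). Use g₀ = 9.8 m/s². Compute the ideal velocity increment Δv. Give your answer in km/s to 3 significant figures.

Δv ≈ 1.46 km/s

v_e = Isp · g₀ = 269 × 9.8 = 2636.2 m/s.
m₀ = m_dry + m_prop = 451,000 + 333,600 = 784,600 kg.
From the ideal rocket equation, Δv = v_e · ln(m₀/m_f) = 2636.2 × ln(1.74) = 2636.2 × 0.5537 ≈ 1459.7 m/s.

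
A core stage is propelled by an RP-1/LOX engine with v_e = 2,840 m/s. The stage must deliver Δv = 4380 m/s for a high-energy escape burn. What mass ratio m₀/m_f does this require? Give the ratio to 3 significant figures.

mass ratio ≈ 4.68

Rocket equation: m₀/m_f = exp(Δv / v_e) = exp(4380 / 2840.0) = exp(1.5423) = 4.6751.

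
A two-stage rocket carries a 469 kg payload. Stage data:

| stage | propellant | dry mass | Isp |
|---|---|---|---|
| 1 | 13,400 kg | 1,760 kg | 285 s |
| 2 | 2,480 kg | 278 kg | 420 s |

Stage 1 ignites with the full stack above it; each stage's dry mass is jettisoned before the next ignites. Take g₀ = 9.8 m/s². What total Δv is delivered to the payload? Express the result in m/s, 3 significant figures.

Ignition mass of stage 1 = 13,400+1,760 + 2,480+278 + 469 = 18,387 kg.
Stage 1: m₀ = 18,387 kg, m_f = 18,387 − 13,400 = 4,987 kg; Δv = 285×9.8×ln(3.687) = 2793.0×1.3048 ≈ 3644 m/s.
Stage 2: m₀ = 3,227 kg, m_f = 3,227 − 2,480 = 747 kg; Δv = 420×9.8×ln(4.32) = 4116.0×1.4632 ≈ 6023 m/s.
Total Δv = 3644 + 6023 = 9667 m/s.

Δv ≈ 9670 m/s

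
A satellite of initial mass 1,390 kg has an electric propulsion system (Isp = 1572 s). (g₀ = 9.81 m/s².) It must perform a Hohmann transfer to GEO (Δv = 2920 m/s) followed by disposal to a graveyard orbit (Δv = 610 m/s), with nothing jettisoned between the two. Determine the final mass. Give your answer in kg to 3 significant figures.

final mass ≈ 1110 kg

v_e = Isp · g₀ = 1572 × 9.81 = 15421.3 m/s.
After the first burn: m = 1390 × exp(−2920/15421.3) = 1390 × 0.82750 = 1,150.23 kg.
After the second burn: m = 1,150.23 × exp(−610/15421.3) = 1,150.23 × 0.96122 = 1,105.62 kg.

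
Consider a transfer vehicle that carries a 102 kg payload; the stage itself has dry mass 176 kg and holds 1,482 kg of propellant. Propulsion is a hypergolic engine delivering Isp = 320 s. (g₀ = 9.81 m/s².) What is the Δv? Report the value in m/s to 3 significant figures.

Δv ≈ 5790 m/s

v_e = Isp · g₀ = 320 × 9.81 = 3139.2 m/s.
m₀ = payload + dry + propellant = 102 + 176 + 1,482 = 1,760 kg.
m_f = payload + dry = 102 + 176 = 278 kg.
Δv = v_e · ln(m₀/m_f) = 3139.2 × ln(6.331) = 3139.2 × 1.8454 ≈ 5793.2 m/s.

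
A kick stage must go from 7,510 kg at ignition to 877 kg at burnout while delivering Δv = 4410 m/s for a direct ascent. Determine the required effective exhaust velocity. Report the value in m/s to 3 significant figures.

v_e ≈ 2050 m/s

ln(m₀/m_f) = ln(7510/877) = ln(8.563) = 2.1475.
Using Δv = v_e ln(m₀/m_f): v_e = Δv / ln(m₀/m_f) = 4410 / 2.1475 = 2053.6 m/s.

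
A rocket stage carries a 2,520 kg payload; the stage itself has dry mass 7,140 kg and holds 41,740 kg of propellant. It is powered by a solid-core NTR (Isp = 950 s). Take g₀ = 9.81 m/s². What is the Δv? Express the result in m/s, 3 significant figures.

v_e = Isp · g₀ = 950 × 9.81 = 9319.5 m/s.
m₀ = payload + dry + propellant = 2,520 + 7,140 + 41,740 = 51,400 kg.
m_f = payload + dry = 2,520 + 7,140 = 9,660 kg.
From the ideal rocket equation, Δv = v_e · ln(m₀/m_f) = 9319.5 × ln(5.321) = 9319.5 × 1.6716 ≈ 15578.9 m/s.

Δv ≈ 15600 m/s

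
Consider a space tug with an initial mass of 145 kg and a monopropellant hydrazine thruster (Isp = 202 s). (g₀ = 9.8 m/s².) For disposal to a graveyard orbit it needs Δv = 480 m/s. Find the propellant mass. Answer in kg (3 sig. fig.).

propellant mass ≈ 31.2 kg

v_e = Isp · g₀ = 202 × 9.8 = 1979.6 m/s.
m₀/m_f = exp(Δv / v_e) = exp(480 / 1979.6) = exp(0.2425) = 1.2744.
m_f = 145 / 1.2744 = 113.779 kg, so propellant = m₀ − m_f = 145 − 113.779 = 31.221 kg.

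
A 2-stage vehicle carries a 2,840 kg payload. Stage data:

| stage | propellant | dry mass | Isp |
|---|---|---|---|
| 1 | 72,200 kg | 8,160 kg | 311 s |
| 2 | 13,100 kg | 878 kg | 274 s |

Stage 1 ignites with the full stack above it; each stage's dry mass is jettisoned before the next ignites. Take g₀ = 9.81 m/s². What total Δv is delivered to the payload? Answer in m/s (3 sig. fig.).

Ignition mass of stage 1 = 72,200+8,160 + 13,100+878 + 2,840 = 97,178 kg.
Stage 1: m₀ = 97,178 kg, m_f = 97,178 − 72,200 = 24,978 kg; Δv = 311×9.81×ln(3.891) = 3050.9×1.3585 ≈ 4145 m/s.
Stage 2: m₀ = 16,818 kg, m_f = 16,818 − 13,100 = 3,718 kg; Δv = 274×9.81×ln(4.523) = 2687.9×1.5093 ≈ 4057 m/s.
Total Δv = 4145 + 4057 = 8202 m/s.

Δv ≈ 8200 m/s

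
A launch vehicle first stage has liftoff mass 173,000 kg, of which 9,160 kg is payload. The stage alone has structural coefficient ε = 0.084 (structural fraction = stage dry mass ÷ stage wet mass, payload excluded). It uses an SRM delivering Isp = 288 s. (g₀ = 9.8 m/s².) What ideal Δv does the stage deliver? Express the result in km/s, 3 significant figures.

Stage wet mass = m₀ − payload = 173,000 − 9,160 = 163,840 kg.
Stage dry mass = ε × stage wet mass = 0.084 × 163,840 = 13,762.6 kg.
Burnout mass m_f = stage dry + payload = 13,762.6 + 9,160 = 22,922.6 kg.
v_e = Isp · g₀ = 288 × 9.8 = 2822.4 m/s.
Δv = v_e · ln(173,000/22,922.6) = 2822.4 × ln(7.547) = 2822.4 × 2.0212 ≈ 5705 m/s.

Δv ≈ 5.70 km/s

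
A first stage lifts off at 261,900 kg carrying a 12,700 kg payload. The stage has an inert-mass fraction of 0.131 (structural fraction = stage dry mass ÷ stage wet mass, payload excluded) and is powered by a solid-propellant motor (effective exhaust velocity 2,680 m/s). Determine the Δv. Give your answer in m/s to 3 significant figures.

Stage wet mass = m₀ − payload = 261,900 − 12,700 = 249,200 kg.
Stage dry mass = ε × stage wet mass = 0.131 × 249,200 = 32,645.2 kg.
Burnout mass m_f = stage dry + payload = 32,645.2 + 12,700 = 45,345.2 kg.
Δv = v_e · ln(261,900/45,345.2) = 2680.0 × ln(5.776) = 2680.0 × 1.7537 ≈ 4700 m/s.

Δv ≈ 4700 m/s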